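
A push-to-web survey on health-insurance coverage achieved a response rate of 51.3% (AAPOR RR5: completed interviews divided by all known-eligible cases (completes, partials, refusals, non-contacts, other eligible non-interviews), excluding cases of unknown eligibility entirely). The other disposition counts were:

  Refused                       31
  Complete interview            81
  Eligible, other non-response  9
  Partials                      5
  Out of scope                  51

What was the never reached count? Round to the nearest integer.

32

RR5 = 81 / D = 0.513
D = 81 / 0.513 = 157.9
Rest of base = 126
never reached = 157.9 − 126 ≈ 32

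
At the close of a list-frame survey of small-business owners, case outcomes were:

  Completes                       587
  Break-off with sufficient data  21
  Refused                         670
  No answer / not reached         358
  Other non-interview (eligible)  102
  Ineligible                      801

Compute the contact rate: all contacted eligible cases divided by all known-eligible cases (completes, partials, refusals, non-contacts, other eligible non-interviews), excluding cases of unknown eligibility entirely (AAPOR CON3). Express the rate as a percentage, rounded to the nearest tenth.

Top = 587 + 21 + 670 + 102 = 1380
Base = 587 + 21 + 670 + 358 + 102 = 1738
CON3 = 1380 / 1738 = 0.7940

79.4%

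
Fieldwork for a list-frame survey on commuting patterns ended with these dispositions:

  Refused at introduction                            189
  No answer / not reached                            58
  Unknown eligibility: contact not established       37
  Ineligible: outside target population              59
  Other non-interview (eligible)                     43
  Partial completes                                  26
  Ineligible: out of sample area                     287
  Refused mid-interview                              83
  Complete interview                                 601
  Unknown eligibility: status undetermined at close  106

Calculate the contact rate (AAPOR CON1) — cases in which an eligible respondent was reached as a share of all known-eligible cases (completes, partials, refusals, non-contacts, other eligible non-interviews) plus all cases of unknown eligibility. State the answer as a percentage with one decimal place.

82.4%

Refusals = 189 + 83 = 272
Eligibility not determined = 37 + 106 = 143
Not eligible = 59 + 287 = 346
Top: 601 + 26 + 272 + 43 = 942
Denominator: 601 + 26 + 272 + 58 + 43 + 143 = 1143
CON1 = 942 / 1143 = 0.8241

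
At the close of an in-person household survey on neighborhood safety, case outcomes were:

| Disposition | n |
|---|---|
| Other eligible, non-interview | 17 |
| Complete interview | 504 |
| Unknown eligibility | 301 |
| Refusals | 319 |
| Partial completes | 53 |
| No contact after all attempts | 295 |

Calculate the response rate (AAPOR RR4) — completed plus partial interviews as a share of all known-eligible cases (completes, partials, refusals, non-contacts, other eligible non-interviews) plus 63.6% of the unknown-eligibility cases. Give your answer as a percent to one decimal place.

Top: 504 + 53 = 557
Eligible (known): 504 + 53 + 319 + 295 + 17 = 1188
Estimated eligible among unknowns: 0.6360 × 301 = 191.44
Denominator: 1188 + 191.44 = 1379.44
RR4 = 557 / 1379.44 = 0.4038

40.4%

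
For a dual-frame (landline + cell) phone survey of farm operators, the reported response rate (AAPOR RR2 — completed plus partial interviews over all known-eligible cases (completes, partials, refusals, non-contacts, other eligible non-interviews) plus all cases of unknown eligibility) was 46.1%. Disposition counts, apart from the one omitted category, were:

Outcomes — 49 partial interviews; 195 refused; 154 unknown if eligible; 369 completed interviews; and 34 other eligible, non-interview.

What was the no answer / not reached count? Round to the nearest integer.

106

Top: 369 + 49 = 418
RR2 = 418 / D = 0.461
D = 418 / 0.461 = 906.7
Remaining denominator categories sum to 801
no answer / not reached = 906.7 − 801 ≈ 106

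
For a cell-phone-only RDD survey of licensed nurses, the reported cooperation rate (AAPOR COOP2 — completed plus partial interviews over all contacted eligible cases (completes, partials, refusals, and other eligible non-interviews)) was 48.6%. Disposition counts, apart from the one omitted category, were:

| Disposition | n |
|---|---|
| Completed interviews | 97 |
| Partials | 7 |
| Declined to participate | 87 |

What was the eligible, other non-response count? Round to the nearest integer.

Num: 97 + 7 = 104
COOP2 = 104 / D = 0.486
D = 104 / 0.486 = 214.0
Rest of base = 191
eligible, other non-response = 214.0 − 191 ≈ 23

23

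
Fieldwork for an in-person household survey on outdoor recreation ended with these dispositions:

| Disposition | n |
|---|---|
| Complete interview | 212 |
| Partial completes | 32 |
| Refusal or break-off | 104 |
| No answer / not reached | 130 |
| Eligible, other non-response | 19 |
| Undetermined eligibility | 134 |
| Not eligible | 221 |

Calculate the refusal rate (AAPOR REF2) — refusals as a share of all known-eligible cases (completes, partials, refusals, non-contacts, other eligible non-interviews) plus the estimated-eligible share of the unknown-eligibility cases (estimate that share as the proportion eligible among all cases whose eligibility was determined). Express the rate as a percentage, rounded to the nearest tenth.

Numerator: 104
Eligible (known): 212 + 32 + 104 + 130 + 19 = 497
e = 497 / (497 + 221) = 497 / 718 = 0.6922
Eligible share of unknowns: 0.6922 × 134 = 92.75
Base: 497 + 92.75 = 589.75
REF2 = 104 / 589.75 = 0.1763

17.6%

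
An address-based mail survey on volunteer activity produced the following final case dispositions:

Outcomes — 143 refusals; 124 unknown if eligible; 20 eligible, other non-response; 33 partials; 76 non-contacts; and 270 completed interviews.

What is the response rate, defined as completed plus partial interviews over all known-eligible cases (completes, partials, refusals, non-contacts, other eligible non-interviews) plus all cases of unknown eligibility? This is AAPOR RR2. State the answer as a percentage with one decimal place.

Numerator → 270 + 33 = 303
Denom → 270 + 33 + 143 + 76 + 20 + 124 = 666
RR2 = 303 / 666 = 0.4550

45.5%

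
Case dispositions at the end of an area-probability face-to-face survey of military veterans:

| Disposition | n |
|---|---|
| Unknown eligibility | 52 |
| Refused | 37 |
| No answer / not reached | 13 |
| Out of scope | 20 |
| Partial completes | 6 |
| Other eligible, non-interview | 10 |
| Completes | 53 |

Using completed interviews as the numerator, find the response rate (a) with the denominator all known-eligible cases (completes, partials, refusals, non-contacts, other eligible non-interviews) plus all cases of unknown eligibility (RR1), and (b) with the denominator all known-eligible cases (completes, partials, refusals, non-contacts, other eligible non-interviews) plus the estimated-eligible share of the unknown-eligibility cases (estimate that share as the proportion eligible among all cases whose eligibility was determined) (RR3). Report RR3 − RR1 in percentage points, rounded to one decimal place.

Numerator: 53
Denom: 53 + 6 + 37 + 13 + 10 + 52 = 171
RR1 = 53 / 171 = 0.3099
Known eligible: 53 + 6 + 37 + 13 + 10 = 119
e = 119 / (119 + 20) = 119 / 139 = 0.8561
Estimated eligible among unknowns: 0.8561 × 52 = 44.52
Denom: 119 + 44.52 = 163.52
RR3 = 53 / 163.52 = 0.3241
Difference = 32.41 − 30.99 = 1.42 percentage points

1.4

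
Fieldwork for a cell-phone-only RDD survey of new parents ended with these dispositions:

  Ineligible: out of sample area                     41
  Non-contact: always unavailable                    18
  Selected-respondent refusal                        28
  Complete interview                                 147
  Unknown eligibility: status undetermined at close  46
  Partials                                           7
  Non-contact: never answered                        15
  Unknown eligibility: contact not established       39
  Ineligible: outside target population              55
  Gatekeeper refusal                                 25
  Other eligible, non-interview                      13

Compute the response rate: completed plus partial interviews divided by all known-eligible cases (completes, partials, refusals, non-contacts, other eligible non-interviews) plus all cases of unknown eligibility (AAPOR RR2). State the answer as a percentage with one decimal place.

45.6%

Refusals = 25 + 28 = 53
No answer / not reached = 15 + 18 = 33
Eligibility not determined = 39 + 46 = 85
Not eligible = 55 + 41 = 96
Numerator → 147 + 7 = 154
Denominator → 147 + 7 + 53 + 33 + 13 + 85 = 338
RR2 = 154 / 338 = 0.4556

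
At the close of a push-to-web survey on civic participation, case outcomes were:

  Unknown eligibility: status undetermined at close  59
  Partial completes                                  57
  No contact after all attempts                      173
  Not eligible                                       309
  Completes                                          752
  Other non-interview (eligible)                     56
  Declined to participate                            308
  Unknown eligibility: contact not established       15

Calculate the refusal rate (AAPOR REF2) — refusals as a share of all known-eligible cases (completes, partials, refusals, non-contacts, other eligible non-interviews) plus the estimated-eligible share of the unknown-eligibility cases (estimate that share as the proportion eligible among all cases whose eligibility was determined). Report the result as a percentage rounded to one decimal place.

21.9%

Undetermined eligibility = 15 + 59 = 74
Top → 308
Known eligible → 752 + 57 + 308 + 173 + 56 = 1346
e = 1346 / (1346 + 309) = 1346 / 1655 = 0.8133
Eligible share of unknowns → 0.8133 × 74 = 60.18
Base → 1346 + 60.18 = 1406.18
REF2 = 308 / 1406.18 = 0.2190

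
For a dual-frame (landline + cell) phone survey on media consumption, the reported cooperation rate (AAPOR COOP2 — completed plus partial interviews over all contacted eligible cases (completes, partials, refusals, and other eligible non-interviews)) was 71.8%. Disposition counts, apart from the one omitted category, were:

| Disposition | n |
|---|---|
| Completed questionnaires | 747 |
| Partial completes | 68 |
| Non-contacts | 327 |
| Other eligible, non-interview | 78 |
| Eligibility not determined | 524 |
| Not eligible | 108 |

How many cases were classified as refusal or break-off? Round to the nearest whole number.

Num = 747 + 68 = 815
COOP2 = 815 / D = 0.718
D = 815 / 0.718 = 1135.1
Other denominator terms total 893
refusal or break-off = 1135.1 − 893 ≈ 242

242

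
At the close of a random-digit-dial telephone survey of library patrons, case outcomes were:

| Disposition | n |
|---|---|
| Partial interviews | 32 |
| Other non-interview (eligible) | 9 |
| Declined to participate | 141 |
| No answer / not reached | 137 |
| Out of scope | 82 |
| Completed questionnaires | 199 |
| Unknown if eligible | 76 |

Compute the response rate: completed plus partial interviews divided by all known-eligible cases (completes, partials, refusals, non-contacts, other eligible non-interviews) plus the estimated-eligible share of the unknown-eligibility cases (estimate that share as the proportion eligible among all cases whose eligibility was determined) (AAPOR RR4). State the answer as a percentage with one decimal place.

Num = 199 + 32 = 231
Eligible (known) = 199 + 32 + 141 + 137 + 9 = 518
e = 518 / (518 + 82) = 518 / 600 = 0.8633
e × U = 0.8633 × 76 = 65.61
Base = 518 + 65.61 = 583.61
RR4 = 231 / 583.61 = 0.3958

39.6%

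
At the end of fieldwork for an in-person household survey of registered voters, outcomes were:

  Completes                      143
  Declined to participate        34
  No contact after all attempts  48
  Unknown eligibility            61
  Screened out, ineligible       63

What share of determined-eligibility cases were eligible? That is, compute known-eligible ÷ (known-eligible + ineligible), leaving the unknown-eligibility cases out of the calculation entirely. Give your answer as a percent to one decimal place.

Known eligible: 143 + 34 + 48 = 225
e = 225 / (225 + 63) = 225 / 288 = 0.7812

78.1%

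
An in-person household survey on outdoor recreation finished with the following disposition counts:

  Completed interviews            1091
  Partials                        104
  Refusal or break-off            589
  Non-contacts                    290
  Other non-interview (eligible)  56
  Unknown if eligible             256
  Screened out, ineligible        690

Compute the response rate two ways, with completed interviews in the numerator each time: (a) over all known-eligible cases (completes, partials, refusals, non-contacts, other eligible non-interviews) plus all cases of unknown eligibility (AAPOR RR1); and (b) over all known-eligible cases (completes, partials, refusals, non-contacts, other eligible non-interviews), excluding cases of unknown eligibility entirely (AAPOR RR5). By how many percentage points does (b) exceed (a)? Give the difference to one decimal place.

Numerator → 1091
Denominator → 1091 + 104 + 589 + 290 + 56 + 256 = 2386
RR1 = 1091 / 2386 = 0.4573
Denominator → 1091 + 104 + 589 + 290 + 56 = 2130
RR5 = 1091 / 2130 = 0.5122
Difference = 51.22 − 45.73 = 5.49 percentage points

5.5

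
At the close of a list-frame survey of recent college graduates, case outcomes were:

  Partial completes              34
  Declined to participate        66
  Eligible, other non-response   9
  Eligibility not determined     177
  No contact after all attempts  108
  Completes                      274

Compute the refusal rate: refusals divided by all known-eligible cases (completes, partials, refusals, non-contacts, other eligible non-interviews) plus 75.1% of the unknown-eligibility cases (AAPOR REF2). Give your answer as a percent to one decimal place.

10.6%

Numerator → 66
Determined eligible → 274 + 34 + 66 + 108 + 9 = 491
Estimated eligible among unknowns → 0.7510 × 177 = 132.93
Base → 491 + 132.93 = 623.93
REF2 = 66 / 623.93 = 0.1058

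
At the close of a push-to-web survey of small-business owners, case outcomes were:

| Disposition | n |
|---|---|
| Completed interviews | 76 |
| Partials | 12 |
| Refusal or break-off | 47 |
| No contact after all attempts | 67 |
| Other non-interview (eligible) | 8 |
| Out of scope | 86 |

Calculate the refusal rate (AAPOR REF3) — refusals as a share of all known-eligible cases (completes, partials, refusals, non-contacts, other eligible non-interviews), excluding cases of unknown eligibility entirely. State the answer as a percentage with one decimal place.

22.4%

Numerator: 47
Denom: 76 + 12 + 47 + 67 + 8 = 210
REF3 = 47 / 210 = 0.2238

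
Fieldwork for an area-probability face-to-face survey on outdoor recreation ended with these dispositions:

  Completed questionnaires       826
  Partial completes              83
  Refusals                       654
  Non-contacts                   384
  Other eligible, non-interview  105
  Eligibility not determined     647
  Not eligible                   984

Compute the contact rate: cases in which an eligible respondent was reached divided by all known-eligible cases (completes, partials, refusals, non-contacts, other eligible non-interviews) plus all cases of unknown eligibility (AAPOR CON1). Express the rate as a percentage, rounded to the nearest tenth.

61.8%

Top = 826 + 83 + 654 + 105 = 1668
Base = 826 + 83 + 654 + 384 + 105 + 647 = 2699
CON1 = 1668 / 2699 = 0.6180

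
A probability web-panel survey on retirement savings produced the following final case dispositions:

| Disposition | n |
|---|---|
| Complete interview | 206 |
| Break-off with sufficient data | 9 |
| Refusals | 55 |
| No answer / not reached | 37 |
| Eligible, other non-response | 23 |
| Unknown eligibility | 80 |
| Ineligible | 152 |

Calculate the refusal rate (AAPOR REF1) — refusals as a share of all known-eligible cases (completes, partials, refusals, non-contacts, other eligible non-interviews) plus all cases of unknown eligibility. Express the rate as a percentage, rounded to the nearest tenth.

13.4%

Num = 55
Denominator = 206 + 9 + 55 + 37 + 23 + 80 = 410
REF1 = 55 / 410 = 0.1341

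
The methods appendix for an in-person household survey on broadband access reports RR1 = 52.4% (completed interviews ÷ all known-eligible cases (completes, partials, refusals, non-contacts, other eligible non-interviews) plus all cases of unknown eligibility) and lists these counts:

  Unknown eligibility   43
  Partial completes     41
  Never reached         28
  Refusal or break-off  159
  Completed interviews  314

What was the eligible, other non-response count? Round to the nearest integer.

14

RR1 = 314 / D = 0.524
D = 314 / 0.524 = 599.2
Rest of base = 585
eligible, other non-response = 599.2 − 585 ≈ 14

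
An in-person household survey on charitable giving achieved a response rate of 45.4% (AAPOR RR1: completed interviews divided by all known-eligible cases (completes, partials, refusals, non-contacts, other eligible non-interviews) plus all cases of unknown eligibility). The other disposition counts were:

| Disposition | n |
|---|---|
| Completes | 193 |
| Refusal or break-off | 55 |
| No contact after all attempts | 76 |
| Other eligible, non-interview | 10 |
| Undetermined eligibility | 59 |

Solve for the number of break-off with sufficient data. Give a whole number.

RR1 = 193 / D = 0.454
D = 193 / 0.454 = 425.1
Remaining denominator categories sum to 393
break-off with sufficient data = 425.1 − 393 ≈ 32

32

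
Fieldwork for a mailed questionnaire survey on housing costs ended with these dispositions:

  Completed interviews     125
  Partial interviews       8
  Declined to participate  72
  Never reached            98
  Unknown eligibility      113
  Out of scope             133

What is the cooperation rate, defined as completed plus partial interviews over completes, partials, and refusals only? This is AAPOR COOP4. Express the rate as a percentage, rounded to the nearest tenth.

64.9%

Num → 125 + 8 = 133
Base → 125 + 8 + 72 = 205
COOP4 = 133 / 205 = 0.6488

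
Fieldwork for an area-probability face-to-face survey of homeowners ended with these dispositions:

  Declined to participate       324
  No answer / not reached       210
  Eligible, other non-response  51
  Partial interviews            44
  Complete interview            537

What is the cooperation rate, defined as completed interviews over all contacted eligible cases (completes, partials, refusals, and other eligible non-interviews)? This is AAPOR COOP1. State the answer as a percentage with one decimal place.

56.2%

Top → 537
Denom → 537 + 44 + 324 + 51 = 956
COOP1 = 537 / 956 = 0.5617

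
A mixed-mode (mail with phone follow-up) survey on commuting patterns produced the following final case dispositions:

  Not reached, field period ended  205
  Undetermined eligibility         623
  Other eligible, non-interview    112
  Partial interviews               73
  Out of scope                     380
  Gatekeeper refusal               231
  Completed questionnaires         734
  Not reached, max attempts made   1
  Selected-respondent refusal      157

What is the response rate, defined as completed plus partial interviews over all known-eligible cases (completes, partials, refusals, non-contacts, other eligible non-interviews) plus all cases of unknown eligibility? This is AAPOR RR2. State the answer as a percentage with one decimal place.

37.8%

Declined to participate = 231 + 157 = 388
No contact after all attempts = 205 + 1 = 206
Num = 734 + 73 = 807
Denominator = 734 + 73 + 388 + 206 + 112 + 623 = 2136
RR2 = 807 / 2136 = 0.3778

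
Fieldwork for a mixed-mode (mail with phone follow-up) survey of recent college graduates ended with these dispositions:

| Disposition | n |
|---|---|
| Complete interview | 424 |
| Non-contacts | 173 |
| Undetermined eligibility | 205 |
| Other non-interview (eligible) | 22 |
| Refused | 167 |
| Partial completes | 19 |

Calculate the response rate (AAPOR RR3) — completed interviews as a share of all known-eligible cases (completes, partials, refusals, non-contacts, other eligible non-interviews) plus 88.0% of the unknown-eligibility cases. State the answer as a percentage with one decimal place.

43.0%

Num = 424
Eligible (known) = 424 + 19 + 167 + 173 + 22 = 805
Estimated eligible among unknowns = 0.8800 × 205 = 180.40
Base = 805 + 180.40 = 985.40
RR3 = 424 / 985.40 = 0.4303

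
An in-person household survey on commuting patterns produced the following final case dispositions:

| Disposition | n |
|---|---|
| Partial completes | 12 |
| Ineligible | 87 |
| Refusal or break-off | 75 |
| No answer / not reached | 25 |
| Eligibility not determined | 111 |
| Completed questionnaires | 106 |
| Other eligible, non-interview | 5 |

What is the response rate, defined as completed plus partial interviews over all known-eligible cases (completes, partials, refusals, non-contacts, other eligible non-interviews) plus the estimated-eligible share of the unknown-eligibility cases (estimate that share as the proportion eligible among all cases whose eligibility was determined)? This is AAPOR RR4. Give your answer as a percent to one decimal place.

39.0%

Top: 106 + 12 = 118
Determined eligible: 106 + 12 + 75 + 25 + 5 = 223
e = 223 / (223 + 87) = 223 / 310 = 0.7194
e × U: 0.7194 × 111 = 79.85
Denominator: 223 + 79.85 = 302.85
RR4 = 118 / 302.85 = 0.3896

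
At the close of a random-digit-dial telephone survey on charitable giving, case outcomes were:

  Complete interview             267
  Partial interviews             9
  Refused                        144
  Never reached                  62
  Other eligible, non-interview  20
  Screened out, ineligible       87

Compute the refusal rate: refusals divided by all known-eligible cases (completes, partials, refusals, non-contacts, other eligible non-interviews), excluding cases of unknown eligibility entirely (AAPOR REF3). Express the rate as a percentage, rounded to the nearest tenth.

Num = 144
Denominator = 267 + 9 + 144 + 62 + 20 = 502
REF3 = 144 / 502 = 0.2869

28.7%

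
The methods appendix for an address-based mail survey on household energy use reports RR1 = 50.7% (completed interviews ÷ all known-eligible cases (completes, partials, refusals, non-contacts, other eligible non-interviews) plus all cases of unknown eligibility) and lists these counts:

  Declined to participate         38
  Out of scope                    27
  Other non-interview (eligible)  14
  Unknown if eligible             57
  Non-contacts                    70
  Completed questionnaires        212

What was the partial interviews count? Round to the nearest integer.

RR1 = 212 / D = 0.507
D = 212 / 0.507 = 418.1
Other denominator terms total 391
partial interviews = 418.1 − 391 ≈ 27

27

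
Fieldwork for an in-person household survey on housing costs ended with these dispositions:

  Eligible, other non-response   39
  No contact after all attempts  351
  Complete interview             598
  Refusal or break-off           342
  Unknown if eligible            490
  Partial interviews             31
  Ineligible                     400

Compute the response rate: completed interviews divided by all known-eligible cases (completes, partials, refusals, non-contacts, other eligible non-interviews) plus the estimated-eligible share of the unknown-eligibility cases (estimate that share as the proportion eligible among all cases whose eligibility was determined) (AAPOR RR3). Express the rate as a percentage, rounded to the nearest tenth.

34.4%

Num = 598
Eligible (known) = 598 + 31 + 342 + 351 + 39 = 1361
e = 1361 / (1361 + 400) = 1361 / 1761 = 0.7729
e × U = 0.7729 × 490 = 378.72
Denominator = 1361 + 378.72 = 1739.72
RR3 = 598 / 1739.72 = 0.3437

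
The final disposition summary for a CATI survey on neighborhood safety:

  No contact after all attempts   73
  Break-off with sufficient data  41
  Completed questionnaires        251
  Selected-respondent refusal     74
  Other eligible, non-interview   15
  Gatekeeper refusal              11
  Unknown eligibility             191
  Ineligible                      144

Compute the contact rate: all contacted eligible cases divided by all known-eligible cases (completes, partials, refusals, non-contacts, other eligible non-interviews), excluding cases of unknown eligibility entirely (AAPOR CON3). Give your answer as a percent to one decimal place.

84.3%

Refused = 11 + 74 = 85
Numerator: 251 + 41 + 85 + 15 = 392
Denom: 251 + 41 + 85 + 73 + 15 = 465
CON3 = 392 / 465 = 0.8430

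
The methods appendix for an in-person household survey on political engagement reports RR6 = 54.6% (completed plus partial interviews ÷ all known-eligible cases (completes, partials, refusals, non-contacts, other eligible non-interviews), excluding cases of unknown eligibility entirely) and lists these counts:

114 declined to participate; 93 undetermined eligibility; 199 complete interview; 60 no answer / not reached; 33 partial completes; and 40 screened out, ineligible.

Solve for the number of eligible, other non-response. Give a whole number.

19

Numerator = 199 + 33 = 232
RR6 = 232 / D = 0.546
D = 232 / 0.546 = 424.9
Remaining denominator categories sum to 406
eligible, other non-response = 424.9 − 406 ≈ 19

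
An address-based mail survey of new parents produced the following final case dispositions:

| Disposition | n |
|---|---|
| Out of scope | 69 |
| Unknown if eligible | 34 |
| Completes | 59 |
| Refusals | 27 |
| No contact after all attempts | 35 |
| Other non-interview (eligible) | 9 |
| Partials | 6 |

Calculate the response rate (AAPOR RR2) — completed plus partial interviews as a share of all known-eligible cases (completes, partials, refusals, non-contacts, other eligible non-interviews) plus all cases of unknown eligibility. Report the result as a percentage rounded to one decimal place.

Numerator: 59 + 6 = 65
Denominator: 59 + 6 + 27 + 35 + 9 + 34 = 170
RR2 = 65 / 170 = 0.3824

38.2%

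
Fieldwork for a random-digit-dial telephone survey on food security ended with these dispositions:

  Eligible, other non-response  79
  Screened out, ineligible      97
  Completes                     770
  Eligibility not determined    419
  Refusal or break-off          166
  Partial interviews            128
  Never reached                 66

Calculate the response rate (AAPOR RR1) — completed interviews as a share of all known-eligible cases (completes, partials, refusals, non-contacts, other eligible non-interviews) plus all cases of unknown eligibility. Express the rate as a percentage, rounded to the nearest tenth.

Top → 770
Denom → 770 + 128 + 166 + 66 + 79 + 419 = 1628
RR1 = 770 / 1628 = 0.4730

47.3%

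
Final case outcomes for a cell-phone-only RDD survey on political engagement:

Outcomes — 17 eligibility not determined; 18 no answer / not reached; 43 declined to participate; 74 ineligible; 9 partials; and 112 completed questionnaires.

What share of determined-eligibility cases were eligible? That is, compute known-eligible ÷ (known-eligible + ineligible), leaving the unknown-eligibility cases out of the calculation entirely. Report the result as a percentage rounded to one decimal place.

71.1%

Determined eligible → 112 + 9 + 43 + 18 = 182
e = 182 / (182 + 74) = 182 / 256 = 0.7109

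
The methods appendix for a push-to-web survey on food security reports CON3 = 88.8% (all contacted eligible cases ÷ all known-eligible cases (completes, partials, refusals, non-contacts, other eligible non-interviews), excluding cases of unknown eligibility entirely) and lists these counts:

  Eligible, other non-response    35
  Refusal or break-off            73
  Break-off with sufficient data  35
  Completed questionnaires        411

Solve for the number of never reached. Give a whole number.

70

Numerator: 411 + 35 + 73 + 35 = 554
CON3 = 554 / D = 0.888
D = 554 / 0.888 = 623.9
Remaining denominator categories sum to 554
never reached = 623.9 − 554 ≈ 70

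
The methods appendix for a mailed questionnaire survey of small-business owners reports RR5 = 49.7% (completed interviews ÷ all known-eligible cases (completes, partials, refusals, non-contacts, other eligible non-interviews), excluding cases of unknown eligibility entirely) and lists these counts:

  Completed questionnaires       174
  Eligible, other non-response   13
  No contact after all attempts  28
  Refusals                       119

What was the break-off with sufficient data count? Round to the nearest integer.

RR5 = 174 / D = 0.497
D = 174 / 0.497 = 350.1
Other denominator terms total 334
break-off with sufficient data = 350.1 − 334 ≈ 16

16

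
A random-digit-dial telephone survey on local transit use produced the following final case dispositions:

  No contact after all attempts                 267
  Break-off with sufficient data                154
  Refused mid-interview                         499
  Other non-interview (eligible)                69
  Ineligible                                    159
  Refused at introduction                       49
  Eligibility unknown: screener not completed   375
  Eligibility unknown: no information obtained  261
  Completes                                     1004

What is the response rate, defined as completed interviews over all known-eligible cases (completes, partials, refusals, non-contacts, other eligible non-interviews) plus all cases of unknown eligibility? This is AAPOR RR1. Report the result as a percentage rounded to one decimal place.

Refused = 49 + 499 = 548
Undetermined eligibility = 375 + 261 = 636
Top = 1004
Base = 1004 + 154 + 548 + 267 + 69 + 636 = 2678
RR1 = 1004 / 2678 = 0.3749

37.5%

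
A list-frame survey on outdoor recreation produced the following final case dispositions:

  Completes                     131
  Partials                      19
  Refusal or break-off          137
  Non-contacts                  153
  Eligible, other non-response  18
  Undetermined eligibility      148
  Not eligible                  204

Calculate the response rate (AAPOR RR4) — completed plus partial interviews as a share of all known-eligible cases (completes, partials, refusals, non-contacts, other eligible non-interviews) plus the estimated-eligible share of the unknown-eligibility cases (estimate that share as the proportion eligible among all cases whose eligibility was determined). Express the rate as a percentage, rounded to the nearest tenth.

26.8%

Num: 131 + 19 = 150
Eligible (known): 131 + 19 + 137 + 153 + 18 = 458
e = 458 / (458 + 204) = 458 / 662 = 0.6918
Estimated eligible among unknowns: 0.6918 × 148 = 102.39
Denom: 458 + 102.39 = 560.39
RR4 = 150 / 560.39 = 0.2677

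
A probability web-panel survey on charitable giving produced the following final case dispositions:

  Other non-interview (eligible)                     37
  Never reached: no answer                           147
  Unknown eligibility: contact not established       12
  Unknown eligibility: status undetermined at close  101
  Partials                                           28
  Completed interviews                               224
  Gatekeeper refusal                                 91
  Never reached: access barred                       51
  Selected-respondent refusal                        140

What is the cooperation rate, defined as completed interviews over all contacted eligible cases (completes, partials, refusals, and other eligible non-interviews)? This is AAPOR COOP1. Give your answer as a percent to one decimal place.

43.1%

Declined to participate = 91 + 140 = 231
Non-contacts = 147 + 51 = 198
Eligibility not determined = 12 + 101 = 113
Top = 224
Denom = 224 + 28 + 231 + 37 = 520
COOP1 = 224 / 520 = 0.4308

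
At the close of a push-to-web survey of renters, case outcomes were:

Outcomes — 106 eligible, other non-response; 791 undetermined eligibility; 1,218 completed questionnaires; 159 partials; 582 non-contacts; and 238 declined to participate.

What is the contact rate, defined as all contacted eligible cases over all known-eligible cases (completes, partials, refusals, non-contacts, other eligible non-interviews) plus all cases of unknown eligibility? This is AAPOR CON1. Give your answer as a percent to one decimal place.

Num: 1218 + 159 + 238 + 106 = 1721
Denominator: 1218 + 159 + 238 + 582 + 106 + 791 = 3094
CON1 = 1721 / 3094 = 0.5562

55.6%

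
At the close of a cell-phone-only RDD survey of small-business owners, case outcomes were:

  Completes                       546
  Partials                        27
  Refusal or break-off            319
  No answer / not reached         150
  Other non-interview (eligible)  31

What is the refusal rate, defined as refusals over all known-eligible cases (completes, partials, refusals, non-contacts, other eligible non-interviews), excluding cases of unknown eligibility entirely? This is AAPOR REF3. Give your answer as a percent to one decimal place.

Top = 319
Base = 546 + 27 + 319 + 150 + 31 = 1073
REF3 = 319 / 1073 = 0.2973

29.7%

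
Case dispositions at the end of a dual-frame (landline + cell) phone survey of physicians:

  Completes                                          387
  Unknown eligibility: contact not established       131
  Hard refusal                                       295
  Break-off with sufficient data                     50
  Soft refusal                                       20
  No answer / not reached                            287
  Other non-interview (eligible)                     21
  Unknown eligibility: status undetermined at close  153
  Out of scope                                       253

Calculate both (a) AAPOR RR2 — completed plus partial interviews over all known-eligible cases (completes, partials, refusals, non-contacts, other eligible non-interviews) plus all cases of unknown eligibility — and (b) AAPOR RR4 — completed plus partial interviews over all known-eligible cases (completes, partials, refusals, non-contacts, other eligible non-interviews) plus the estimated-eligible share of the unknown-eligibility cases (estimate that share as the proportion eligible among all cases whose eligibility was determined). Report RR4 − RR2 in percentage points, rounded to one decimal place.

1.4

Declined to participate = 295 + 20 = 315
Eligibility not determined = 131 + 153 = 284
Num: 387 + 50 = 437
Denom: 387 + 50 + 315 + 287 + 21 + 284 = 1344
RR2 = 437 / 1344 = 0.3251
Known eligible: 387 + 50 + 315 + 287 + 21 = 1060
e = 1060 / (1060 + 253) = 1060 / 1313 = 0.8073
e × U: 0.8073 × 284 = 229.27
Denom: 1060 + 229.27 = 1289.27
RR4 = 437 / 1289.27 = 0.3390
Difference = 33.90 − 32.51 = 1.39 percentage points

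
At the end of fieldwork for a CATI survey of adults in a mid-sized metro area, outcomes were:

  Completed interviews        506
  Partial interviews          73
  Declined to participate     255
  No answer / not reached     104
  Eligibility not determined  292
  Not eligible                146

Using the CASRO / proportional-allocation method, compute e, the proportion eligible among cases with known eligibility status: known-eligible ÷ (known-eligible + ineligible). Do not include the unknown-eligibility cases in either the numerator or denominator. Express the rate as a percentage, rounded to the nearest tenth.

86.5%

Known eligible = 506 + 73 + 255 + 104 = 938
e = 938 / (938 + 146) = 938 / 1084 = 0.8653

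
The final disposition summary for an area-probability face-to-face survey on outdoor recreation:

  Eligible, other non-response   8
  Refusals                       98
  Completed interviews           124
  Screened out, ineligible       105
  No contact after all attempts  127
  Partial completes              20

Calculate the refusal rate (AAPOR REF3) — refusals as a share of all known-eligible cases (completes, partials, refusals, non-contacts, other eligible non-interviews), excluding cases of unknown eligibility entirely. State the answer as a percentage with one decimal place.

Top → 98
Denominator → 124 + 20 + 98 + 127 + 8 = 377
REF3 = 98 / 377 = 0.2599

26.0%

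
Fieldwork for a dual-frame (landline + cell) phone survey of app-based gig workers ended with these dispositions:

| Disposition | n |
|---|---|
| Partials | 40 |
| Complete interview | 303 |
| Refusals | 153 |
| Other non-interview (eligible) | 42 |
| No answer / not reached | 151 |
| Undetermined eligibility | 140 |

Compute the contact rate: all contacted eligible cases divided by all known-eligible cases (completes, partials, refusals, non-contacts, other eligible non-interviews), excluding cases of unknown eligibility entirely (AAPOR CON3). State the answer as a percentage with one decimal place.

78.1%

Num → 303 + 40 + 153 + 42 = 538
Base → 303 + 40 + 153 + 151 + 42 = 689
CON3 = 538 / 689 = 0.7808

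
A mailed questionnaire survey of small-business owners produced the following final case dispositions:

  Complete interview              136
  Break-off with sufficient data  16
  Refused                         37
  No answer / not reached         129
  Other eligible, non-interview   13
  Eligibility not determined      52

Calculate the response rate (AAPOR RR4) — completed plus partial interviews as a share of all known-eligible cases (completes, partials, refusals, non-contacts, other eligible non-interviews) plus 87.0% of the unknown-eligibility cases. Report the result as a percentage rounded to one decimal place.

40.4%

Num → 136 + 16 = 152
Eligible (known) → 136 + 16 + 37 + 129 + 13 = 331
e × U → 0.8700 × 52 = 45.24
Denominator → 331 + 45.24 = 376.24
RR4 = 152 / 376.24 = 0.4040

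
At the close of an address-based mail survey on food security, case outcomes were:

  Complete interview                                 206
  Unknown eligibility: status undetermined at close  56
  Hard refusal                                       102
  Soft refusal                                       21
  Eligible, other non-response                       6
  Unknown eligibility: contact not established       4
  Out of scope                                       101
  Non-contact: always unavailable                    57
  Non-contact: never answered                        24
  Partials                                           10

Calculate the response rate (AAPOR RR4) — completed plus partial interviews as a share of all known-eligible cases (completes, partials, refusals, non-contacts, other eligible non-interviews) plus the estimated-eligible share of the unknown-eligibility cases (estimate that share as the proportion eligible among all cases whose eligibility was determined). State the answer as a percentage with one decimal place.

Refusals = 102 + 21 = 123
No answer / not reached = 24 + 57 = 81
Undetermined eligibility = 4 + 56 = 60
Num = 206 + 10 = 216
Eligible (known) = 206 + 10 + 123 + 81 + 6 = 426
e = 426 / (426 + 101) = 426 / 527 = 0.8083
e × U = 0.8083 × 60 = 48.50
Base = 426 + 48.50 = 474.50
RR4 = 216 / 474.50 = 0.4552

45.5%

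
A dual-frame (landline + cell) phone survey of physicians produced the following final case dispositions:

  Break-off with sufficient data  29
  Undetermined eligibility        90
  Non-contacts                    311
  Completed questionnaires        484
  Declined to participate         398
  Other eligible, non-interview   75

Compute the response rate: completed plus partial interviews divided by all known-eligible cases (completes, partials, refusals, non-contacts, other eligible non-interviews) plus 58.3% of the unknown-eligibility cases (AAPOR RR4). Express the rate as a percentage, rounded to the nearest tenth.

38.0%

Top = 484 + 29 = 513
Eligible (known) = 484 + 29 + 398 + 311 + 75 = 1297
e × U = 0.5830 × 90 = 52.47
Denom = 1297 + 52.47 = 1349.47
RR4 = 513 / 1349.47 = 0.3801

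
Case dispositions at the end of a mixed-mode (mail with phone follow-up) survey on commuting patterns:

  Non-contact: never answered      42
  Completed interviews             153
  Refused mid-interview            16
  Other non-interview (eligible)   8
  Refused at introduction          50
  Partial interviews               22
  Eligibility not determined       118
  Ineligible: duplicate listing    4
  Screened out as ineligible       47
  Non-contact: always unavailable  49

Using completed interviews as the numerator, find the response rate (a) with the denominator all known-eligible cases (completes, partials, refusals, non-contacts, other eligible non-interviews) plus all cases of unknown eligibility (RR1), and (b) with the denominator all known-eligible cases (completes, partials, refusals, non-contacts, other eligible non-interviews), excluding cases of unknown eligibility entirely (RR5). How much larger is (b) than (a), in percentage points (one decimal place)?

11.6

Refused = 50 + 16 = 66
No contact after all attempts = 42 + 49 = 91
Ineligible = 47 + 4 = 51
Top → 153
Denominator → 153 + 22 + 66 + 91 + 8 + 118 = 458
RR1 = 153 / 458 = 0.3341
Denominator → 153 + 22 + 66 + 91 + 8 = 340
RR5 = 153 / 340 = 0.4500
Difference = 45.00 − 33.41 = 11.59 percentage points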